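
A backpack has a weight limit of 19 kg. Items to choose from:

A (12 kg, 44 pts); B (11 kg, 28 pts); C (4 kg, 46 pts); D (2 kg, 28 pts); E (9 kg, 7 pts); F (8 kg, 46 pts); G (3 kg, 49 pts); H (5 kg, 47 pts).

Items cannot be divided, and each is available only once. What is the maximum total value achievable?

Check high-value combinations within 19 kg:
- C+D+G+H: weight 4+2+3+5=14, value 46+28+49+47=170
- D+F+G+H: weight 2+8+3+5=18, value 28+46+49+47=170
- C+D+F+G: weight 4+2+8+3=17, value 46+28+46+49=169
- C+D+F+H: weight 4+2+8+5=19, value 46+28+46+47=167
- C+G+H: weight 4+3+5=12, value 46+49+47=142
Best: 170 pts.

170 pts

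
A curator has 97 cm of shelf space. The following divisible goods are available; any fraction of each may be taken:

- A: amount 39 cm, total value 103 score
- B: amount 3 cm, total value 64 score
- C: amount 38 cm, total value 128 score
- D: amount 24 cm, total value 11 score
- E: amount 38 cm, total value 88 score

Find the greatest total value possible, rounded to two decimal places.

Take in order of value per unit:
- B (64/3 per unit): all 3 → value 64, running total 64.00
- C (128/38 per unit): all 38 → value 128, running total 192.00
- A (103/39 per unit): all 39 → value 103, running total 295.00
- E (88/38 per unit): 17 of 38 → value 17×88/38 = 39.3684, running total 334.37
Total 334.37.

334.37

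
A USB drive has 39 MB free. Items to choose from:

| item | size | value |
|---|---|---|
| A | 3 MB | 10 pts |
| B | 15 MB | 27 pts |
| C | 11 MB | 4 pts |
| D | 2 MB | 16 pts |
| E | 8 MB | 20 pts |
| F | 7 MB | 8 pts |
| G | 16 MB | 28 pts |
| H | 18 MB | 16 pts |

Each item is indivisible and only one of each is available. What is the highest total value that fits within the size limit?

Check high-value combinations within 39 MB:
- A+D+E+F+G: size 3+2+8+7+16=36, value 10+16+20+8+28=82
- A+B+D+E+F: size 3+15+2+8+7=35, value 10+27+16+20+8=81
- A+B+D+G: size 3+15+2+16=36, value 10+27+16+28=81
- A+B+C+D+E: size 3+15+11+2+8=39, value 10+27+4+16+20=77
Best: 82 pts.

82 pts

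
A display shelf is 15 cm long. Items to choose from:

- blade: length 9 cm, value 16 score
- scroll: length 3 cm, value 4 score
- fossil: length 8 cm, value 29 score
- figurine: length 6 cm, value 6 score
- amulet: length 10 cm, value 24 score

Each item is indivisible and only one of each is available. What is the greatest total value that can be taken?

35 score

Check high-value combinations within 15 cm:
- fossil+figurine: length 8+6=14, value 29+6=35
- scroll+fossil: length 3+8=11, value 4+29=33
- fossil: length 8, value 29
- scroll+amulet: length 3+10=13, value 4+24=28
- amulet: length 10, value 24
Best: 35 score.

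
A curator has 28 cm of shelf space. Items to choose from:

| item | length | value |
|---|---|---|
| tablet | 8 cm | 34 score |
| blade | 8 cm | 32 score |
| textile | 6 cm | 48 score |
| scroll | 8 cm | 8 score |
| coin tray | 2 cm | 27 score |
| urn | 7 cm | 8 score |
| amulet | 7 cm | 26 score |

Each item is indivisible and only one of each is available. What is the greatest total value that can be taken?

This is a 0/1 knapsack; check combinations near the capacity.
- tablet+blade+textile+coin tray: length 8+8+6+2=24, value 34+32+48+27=141
- tablet+textile+coin tray+amulet: length 8+6+2+7=23, value 34+48+27+26=135
- blade+textile+coin tray+amulet: length 8+6+2+7=23, value 32+48+27+26=133
- tablet+blade+coin tray+amulet: length 8+8+2+7=25, value 34+32+27+26=119
Best: 141 score.

141 score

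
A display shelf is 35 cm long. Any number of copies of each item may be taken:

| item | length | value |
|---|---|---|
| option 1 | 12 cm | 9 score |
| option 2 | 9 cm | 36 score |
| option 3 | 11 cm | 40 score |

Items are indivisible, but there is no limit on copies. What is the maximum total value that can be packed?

120 score

Best value-per-unit is option 2 at 36/9; filling with it alone gives 3×36 = 108.
Optimal mix: 3×option 3 → length 33, value 120.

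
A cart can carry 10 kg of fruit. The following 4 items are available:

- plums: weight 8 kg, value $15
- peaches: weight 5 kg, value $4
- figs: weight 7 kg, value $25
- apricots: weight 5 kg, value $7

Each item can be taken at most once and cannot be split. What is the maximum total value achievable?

$25

Check high-value combinations within 10 kg:
- figs: weight 7, value 25
- plums: weight 8, value 15
- peaches+apricots: weight 5+5=10, value 4+7=11
- apricots: weight 5, value 7
- peaches: weight 5, value 4
Best: $25.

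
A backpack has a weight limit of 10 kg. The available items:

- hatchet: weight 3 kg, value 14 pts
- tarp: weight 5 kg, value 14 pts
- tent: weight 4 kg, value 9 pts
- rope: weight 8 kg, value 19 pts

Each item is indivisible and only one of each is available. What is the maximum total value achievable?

Check high-value combinations within 10 kg:
- hatchet+tarp: weight 3+5=8, value 14+14=28
- hatchet+tent: weight 3+4=7, value 14+9=23
- tarp+tent: weight 5+4=9, value 14+9=23
Best: 28 pts.

28 pts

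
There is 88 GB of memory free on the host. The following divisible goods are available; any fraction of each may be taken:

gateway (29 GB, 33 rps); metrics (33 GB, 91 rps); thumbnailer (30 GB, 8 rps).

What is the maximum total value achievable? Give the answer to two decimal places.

Take in order of value per unit:
- metrics (91/33 per unit): all 33 → value 91, running total 91.00
- gateway (33/29 per unit): all 29 → value 33, running total 124.00
- thumbnailer (8/30 per unit): 26 of 30 → value 26×8/30 = 6.9333, running total 130.93
Total 130.93.

130.93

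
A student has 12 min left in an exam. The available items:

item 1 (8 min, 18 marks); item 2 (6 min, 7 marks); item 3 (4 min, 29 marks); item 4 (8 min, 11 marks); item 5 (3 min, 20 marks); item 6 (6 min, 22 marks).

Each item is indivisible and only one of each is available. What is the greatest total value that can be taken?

This is a 0/1 knapsack; check combinations near the capacity.
- item 3+item 6: time 4+6=10, value 29+22=51
- item 3+item 5: time 4+3=7, value 29+20=49
- item 1+item 3: time 8+4=12, value 18+29=47
- item 5+item 6: time 3+6=9, value 20+22=42
- item 3+item 4: time 4+8=12, value 29+11=40
Best: 51 marks.

51 marks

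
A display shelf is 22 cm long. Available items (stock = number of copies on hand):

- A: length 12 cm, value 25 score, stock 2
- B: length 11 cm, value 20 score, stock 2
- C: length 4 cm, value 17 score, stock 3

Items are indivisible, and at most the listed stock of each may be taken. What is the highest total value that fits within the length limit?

59 score

Best selections within length 22 and stock limits:
- 1×A + 2×C: length 20, value 59
- 1×B + 2×C: length 19, value 54
Best: 59 score.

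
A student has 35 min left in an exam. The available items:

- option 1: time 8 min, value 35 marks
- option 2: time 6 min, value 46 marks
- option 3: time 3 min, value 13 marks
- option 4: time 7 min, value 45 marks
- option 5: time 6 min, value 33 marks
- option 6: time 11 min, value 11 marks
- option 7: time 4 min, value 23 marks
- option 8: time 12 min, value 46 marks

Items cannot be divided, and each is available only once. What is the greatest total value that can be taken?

Check high-value combinations within 35 min:
- option 1+option 2+option 3+option 4+option 5+option 7: time 8+6+3+7+6+4=34, value 35+46+13+45+33+23=195
- option 2+option 4+option 5+option 7+option 8: time 6+7+6+4+12=35, value 46+45+33+23+46=193
- option 2+option 3+option 4+option 5+option 8: time 6+3+7+6+12=34, value 46+13+45+33+46=183
- option 1+option 2+option 4+option 5+option 7: time 8+6+7+6+4=31, value 35+46+45+33+23=182
- option 2+option 3+option 4+option 7+option 8: time 6+3+7+4+12=32, value 46+13+45+23+46=173
Best: 195 marks.

195 marks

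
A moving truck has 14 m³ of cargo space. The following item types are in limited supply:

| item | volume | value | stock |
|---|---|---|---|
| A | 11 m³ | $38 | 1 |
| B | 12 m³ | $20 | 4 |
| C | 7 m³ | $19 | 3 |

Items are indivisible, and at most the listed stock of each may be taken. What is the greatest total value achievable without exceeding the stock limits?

Top feasible selections:
- 1×A: volume 11, value 38
- 2×C: volume 14, value 38
Best: $38.

$38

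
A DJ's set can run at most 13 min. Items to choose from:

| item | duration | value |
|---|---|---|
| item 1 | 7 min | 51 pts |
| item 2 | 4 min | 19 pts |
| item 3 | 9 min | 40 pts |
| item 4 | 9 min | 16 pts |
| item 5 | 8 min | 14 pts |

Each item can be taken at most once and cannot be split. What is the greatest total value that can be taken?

Check high-value combinations within 13 min:
- item 1+item 2: duration 7+4=11, value 51+19=70
- item 2+item 3: duration 4+9=13, value 19+40=59
- item 1: duration 7, value 51
- item 3: duration 9, value 40
Best: 70 pts.

70 pts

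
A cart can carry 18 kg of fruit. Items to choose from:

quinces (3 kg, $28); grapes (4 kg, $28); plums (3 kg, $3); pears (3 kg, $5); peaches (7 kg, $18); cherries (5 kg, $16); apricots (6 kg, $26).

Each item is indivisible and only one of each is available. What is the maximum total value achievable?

$98

Check high-value combinations within 18 kg:
- quinces+grapes+cherries+apricots: weight 3+4+5+6=18, value 28+28+16+26=98
- quinces+grapes+pears+apricots: weight 3+4+3+6=16, value 28+28+5+26=87
- quinces+grapes+plums+apricots: weight 3+4+3+6=16, value 28+28+3+26=85
- quinces+grapes+apricots: weight 3+4+6=13, value 28+28+26=82
- quinces+grapes+plums+pears+cherries: weight 3+4+3+3+5=18, value 28+28+3+5+16=80
Best: $98.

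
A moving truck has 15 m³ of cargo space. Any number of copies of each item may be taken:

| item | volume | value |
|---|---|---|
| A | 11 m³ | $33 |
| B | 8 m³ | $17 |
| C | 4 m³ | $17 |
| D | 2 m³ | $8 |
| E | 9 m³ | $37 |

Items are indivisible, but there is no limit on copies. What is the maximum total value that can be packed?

$62

Best value-per-unit is C at 17/4; filling with it alone gives 3×17 = 51.
Optimal mix: 1×C + 1×D + 1×E → volume 15, value 62.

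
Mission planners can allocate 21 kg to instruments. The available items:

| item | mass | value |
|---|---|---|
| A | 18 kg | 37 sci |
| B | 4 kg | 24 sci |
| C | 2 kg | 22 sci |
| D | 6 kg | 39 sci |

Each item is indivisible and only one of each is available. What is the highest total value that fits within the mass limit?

This is a 0/1 knapsack; check combinations near the capacity.
- B+C+D: mass 4+2+6=12, value 24+22+39=85
- B+D: mass 4+6=10, value 24+39=63
- C+D: mass 2+6=8, value 22+39=61
- A+C: mass 18+2=20, value 37+22=59
Best: 85 sci.

85 sci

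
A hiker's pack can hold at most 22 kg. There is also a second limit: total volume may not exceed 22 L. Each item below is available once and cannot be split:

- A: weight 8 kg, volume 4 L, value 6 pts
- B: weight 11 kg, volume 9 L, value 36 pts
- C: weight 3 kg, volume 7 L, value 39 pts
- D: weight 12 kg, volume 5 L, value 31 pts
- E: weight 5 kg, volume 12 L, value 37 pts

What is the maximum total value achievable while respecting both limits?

81 pts

Feasible sets respecting both limits:
- A+B+C: weight 22, volume 20, value 81
- C+E: weight 8, volume 19, value 76
- B+C: weight 14, volume 16, value 75
- B+E: weight 16, volume 21, value 73
Best: 81 pts.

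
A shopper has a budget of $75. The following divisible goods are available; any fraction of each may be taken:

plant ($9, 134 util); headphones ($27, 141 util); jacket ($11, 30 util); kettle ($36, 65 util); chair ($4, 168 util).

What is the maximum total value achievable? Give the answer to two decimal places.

516.33

Take in order of value per unit:
- chair (168/4 per unit): all 4 → value 168, running total 168.00
- plant (134/9 per unit): all 9 → value 134, running total 302.00
- headphones (141/27 per unit): all 27 → value 141, running total 443.00
- jacket (30/11 per unit): all 11 → value 30, running total 473.00
- kettle (65/36 per unit): 24 of 36 → value 24×65/36 = 43.3333, running total 516.33
Total 516.33.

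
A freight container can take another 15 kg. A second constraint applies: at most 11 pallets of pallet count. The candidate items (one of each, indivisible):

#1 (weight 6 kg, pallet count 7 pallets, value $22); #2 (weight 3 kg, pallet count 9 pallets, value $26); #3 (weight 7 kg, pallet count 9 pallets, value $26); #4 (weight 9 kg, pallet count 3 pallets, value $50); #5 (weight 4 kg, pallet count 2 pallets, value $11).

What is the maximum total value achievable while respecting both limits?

Feasible sets respecting both limits:
- #1+#4: weight 15, pallet count 10, value 72
- #4+#5: weight 13, pallet count 5, value 61
- #4: weight 9, pallet count 3, value 50
- #2+#5: weight 7, pallet count 11, value 37
Best: $72.

$72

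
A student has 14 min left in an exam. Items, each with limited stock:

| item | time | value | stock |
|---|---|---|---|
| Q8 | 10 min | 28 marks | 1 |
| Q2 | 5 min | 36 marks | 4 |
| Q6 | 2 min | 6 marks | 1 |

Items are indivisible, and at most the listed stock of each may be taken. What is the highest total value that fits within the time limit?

Top feasible selections:
- 2×Q2 + 1×Q6: time 12, value 78
- 2×Q2: time 10, value 72
- 1×Q2 + 1×Q6: time 7, value 42
Best: 78 marks.

78 marks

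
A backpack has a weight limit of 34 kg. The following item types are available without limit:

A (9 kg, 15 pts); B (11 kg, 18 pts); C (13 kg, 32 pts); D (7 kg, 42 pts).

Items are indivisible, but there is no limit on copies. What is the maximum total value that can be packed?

168 pts

Best value-per-unit is D at 42/7, and filling with it alone uses weight 4×7=28. No mix of the others beats 4×42 = 168.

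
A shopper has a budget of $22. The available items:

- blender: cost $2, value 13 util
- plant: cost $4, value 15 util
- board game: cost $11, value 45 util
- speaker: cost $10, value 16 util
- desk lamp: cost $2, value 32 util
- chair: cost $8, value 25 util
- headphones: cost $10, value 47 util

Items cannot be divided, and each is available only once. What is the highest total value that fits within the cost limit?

117 util

Check high-value combinations within $22:
- blender+desk lamp+chair+headphones: cost 2+2+8+10=22, value 13+32+25+47=117
- blender+plant+desk lamp+headphones: cost 2+4+2+10=18, value 13+15+32+47=107
- blender+plant+board game+desk lamp: cost 2+4+11+2=19, value 13+15+45+32=105
- desk lamp+chair+headphones: cost 2+8+10=20, value 32+25+47=104
Best: 117 util.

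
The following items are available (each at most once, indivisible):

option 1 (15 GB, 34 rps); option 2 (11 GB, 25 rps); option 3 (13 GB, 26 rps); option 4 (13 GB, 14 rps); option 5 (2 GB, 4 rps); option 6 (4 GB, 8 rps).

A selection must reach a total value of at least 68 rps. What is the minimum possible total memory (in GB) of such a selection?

Subsets with value ≥ 68, sorted by total memory:
- option 1+option 2+option 5+option 6: memory 32, value 71
- option 1+option 3+option 6: memory 32, value 68
- option 1+option 3+option 5+option 6: memory 34, value 72
Minimum memory: 32 GB.

32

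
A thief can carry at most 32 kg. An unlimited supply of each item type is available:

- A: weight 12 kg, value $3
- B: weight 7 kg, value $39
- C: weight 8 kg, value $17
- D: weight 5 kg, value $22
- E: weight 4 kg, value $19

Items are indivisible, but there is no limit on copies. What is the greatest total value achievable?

Best value-per-unit is B at 39/7; filling with it alone gives 4×39 = 156.
Optimal mix: 4×B + 1×E → weight 32, value 175.

$175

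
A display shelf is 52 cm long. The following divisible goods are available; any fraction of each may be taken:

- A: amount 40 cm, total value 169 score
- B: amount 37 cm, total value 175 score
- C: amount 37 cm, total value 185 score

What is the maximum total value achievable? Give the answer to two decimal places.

255.95

Take in order of value per unit:
- C (185/37 per unit): all 37 → value 185, running total 185.00
- B (175/37 per unit): 15 of 37 → value 15×175/37 = 70.9459, running total 255.95
Total 255.95.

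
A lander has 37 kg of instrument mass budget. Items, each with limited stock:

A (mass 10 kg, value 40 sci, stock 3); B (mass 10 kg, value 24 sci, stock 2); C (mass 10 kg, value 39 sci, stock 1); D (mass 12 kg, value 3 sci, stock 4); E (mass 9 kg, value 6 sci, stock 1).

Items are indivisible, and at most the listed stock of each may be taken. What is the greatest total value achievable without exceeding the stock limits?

Top feasible selections:
- 3×A: mass 30, value 120
- 2×A + 1×C: mass 30, value 119
Best: 120 sci.

120 sci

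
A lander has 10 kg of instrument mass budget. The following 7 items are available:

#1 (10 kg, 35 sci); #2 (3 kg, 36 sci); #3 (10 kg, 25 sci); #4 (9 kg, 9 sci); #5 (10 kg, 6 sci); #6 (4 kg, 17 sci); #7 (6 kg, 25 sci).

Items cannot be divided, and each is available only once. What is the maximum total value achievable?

Check high-value combinations within 10 kg:
- #2+#7: mass 3+6=9, value 36+25=61
- #2+#6: mass 3+4=7, value 36+17=53
- #6+#7: mass 4+6=10, value 17+25=42
- #2: mass 3, value 36
- #1: mass 10, value 35
Best: 61 sci.

61 sci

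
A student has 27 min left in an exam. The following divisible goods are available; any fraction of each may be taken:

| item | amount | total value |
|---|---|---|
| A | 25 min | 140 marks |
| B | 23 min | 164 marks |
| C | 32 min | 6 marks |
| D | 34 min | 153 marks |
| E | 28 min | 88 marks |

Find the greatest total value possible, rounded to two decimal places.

186.40

Take in order of value per unit:
- B (164/23 per unit): all 23 → value 164, running total 164.00
- A (140/25 per unit): 4 of 25 → value 4×140/25 = 22.4000, running total 186.40
Total 186.40.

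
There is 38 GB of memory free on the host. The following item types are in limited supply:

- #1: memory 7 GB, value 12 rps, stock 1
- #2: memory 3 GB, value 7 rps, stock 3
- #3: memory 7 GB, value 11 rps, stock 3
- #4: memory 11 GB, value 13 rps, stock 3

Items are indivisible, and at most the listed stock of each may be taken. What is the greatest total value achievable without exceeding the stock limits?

Top feasible selections:
- 1×#1 + 3×#2 + 3×#3: memory 37, value 66
- 1×#1 + 2×#2 + 2×#3 + 1×#4: memory 38, value 61
- 2×#2 + 3×#3 + 1×#4: memory 38, value 60
- 1×#1 + 2×#2 + 3×#3: memory 34, value 59
Best: 66 rps.

66 rps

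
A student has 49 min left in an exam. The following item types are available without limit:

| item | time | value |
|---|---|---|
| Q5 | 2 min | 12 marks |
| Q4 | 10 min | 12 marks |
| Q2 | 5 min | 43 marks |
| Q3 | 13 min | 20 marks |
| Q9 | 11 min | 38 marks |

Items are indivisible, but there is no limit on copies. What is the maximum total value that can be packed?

411 marks

Best value-per-unit is Q2 at 43/5; filling with it alone gives 9×43 = 387.
Optimal mix: 2×Q5 + 9×Q2 → time 49, value 411.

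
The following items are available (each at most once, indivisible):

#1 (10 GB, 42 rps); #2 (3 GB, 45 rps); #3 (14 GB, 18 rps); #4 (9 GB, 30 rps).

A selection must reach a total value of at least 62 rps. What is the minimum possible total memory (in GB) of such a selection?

Subsets with value ≥ 62, sorted by total memory:
- #2+#4: memory 12, value 75
- #1+#2: memory 13, value 87
- #2+#3: memory 17, value 63
- #1+#4: memory 19, value 72
Minimum memory: 12 GB.

12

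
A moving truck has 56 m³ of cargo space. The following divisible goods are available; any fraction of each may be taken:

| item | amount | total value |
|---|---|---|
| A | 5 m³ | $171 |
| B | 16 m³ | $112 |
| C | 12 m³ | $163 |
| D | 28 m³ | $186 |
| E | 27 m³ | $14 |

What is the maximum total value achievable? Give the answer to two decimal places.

598.79

Take in order of value per unit:
- A (171/5 per unit): all 5 → value 171, running total 171.00
- C (163/12 per unit): all 12 → value 163, running total 334.00
- B (112/16 per unit): all 16 → value 112, running total 446.00
- D (186/28 per unit): 23 of 28 → value 23×186/28 = 152.7857, running total 598.79
Total 598.79.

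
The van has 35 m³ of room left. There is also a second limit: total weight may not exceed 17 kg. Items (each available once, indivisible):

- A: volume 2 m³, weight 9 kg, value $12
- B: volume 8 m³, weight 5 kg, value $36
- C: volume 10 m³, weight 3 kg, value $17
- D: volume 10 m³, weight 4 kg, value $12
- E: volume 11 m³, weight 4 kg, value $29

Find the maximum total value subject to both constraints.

Feasible sets respecting both limits:
- B+C+E: volume 29, weight 12, value 82
- B+D+E: volume 29, weight 13, value 77
- A+B+C: volume 20, weight 17, value 65
- B+C+D: volume 28, weight 12, value 65
Best: $82.

$82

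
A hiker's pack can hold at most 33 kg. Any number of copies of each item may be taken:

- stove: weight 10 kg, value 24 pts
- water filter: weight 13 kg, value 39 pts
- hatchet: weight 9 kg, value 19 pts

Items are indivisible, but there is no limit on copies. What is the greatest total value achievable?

Best value-per-unit is water filter at 39/13; filling with it alone gives 2×39 = 78.
Optimal mix: 2×stove + 1×water filter → weight 33, value 87.

87 pts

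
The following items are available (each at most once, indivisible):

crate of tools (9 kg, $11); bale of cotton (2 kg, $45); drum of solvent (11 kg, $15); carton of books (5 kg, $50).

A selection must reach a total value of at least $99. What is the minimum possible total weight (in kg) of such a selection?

16

Subsets with value ≥ 99, sorted by total weight:
- crate of tools+bale of cotton+carton of books: weight 16, value 106
- bale of cotton+drum of solvent+carton of books: weight 18, value 110
- crate of tools+bale of cotton+drum of solvent+carton of books: weight 27, value 121
Minimum weight: 16 kg.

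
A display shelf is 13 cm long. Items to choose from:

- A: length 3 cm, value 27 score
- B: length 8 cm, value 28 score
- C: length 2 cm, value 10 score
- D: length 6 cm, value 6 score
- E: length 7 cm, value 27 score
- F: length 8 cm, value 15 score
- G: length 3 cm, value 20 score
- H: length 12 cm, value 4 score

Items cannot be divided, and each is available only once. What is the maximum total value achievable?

Check high-value combinations within 13 cm:
- A+E+G: length 3+7+3=13, value 27+27+20=74
- A+B+C: length 3+8+2=13, value 27+28+10=65
- A+C+E: length 3+2+7=12, value 27+10+27=64
- B+C+G: length 8+2+3=13, value 28+10+20=58
- A+C+G: length 3+2+3=8, value 27+10+20=57
Best: 74 score.

74 score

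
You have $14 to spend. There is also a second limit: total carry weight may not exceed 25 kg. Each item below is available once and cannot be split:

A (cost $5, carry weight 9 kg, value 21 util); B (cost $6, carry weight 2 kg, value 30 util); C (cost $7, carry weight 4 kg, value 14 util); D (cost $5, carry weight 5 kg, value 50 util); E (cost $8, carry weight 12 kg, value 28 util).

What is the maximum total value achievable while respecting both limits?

Feasible sets respecting both limits:
- B+D: cost 11, carry weight 7, value 80
- D+E: cost 13, carry weight 17, value 78
- A+D: cost 10, carry weight 14, value 71
- C+D: cost 12, carry weight 9, value 64
Best: 80 util.

80 util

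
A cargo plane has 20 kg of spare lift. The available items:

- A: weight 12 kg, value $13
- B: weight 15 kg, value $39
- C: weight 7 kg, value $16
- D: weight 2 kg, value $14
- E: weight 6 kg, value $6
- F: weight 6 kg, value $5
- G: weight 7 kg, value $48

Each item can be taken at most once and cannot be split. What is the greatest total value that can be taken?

Check high-value combinations within 20 kg:
- C+D+G: weight 7+2+7=16, value 16+14+48=78
- C+E+G: weight 7+6+7=20, value 16+6+48=70
- C+F+G: weight 7+6+7=20, value 16+5+48=69
- D+E+G: weight 2+6+7=15, value 14+6+48=68
- D+F+G: weight 2+6+7=15, value 14+5+48=67
Best: $78.

$78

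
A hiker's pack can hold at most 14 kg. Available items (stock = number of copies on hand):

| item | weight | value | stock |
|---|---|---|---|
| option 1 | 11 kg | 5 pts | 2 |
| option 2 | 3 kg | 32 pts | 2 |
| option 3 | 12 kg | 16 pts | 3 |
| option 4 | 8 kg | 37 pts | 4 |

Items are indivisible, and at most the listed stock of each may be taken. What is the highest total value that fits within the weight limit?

Top feasible selections:
- 2×option 2 + 1×option 4: weight 14, value 101
- 1×option 2 + 1×option 4: weight 11, value 69
- 2×option 2: weight 6, value 64
- 1×option 4: weight 8, value 37
Best: 101 pts.

101 pts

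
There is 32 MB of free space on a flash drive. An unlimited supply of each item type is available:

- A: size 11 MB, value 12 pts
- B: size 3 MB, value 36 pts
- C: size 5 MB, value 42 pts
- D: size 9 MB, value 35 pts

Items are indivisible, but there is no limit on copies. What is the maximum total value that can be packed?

366 pts

Best value-per-unit is B at 36/3; filling with it alone gives 10×36 = 360.
Optimal mix: 9×B + 1×C → size 32, value 366.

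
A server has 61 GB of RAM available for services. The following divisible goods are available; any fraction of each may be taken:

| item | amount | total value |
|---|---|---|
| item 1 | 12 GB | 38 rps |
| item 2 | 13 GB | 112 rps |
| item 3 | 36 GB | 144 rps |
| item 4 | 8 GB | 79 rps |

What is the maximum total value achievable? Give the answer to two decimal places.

347.67

Take in order of value per unit:
- item 4 (79/8 per unit): all 8 → value 79, running total 79.00
- item 2 (112/13 per unit): all 13 → value 112, running total 191.00
- item 3 (144/36 per unit): all 36 → value 144, running total 335.00
- item 1 (38/12 per unit): 4 of 12 → value 4×38/12 = 12.6667, running total 347.67
Total 347.67.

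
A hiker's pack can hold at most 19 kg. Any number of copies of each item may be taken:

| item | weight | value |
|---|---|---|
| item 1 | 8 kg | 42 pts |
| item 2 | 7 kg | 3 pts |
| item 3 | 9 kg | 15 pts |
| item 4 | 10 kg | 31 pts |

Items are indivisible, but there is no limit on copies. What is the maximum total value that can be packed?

Best value-per-unit is item 1 at 42/8, and filling with it alone uses weight 2×8=16. No mix of the others beats 2×42 = 84.

84 pts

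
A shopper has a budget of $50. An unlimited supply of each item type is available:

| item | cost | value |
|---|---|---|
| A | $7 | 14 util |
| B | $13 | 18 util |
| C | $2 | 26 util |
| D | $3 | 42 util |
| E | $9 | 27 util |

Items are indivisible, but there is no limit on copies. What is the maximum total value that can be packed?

698 util

Best value-per-unit is D at 42/3; filling with it alone gives 16×42 = 672.
Optimal mix: 1×C + 16×D → cost 50, value 698.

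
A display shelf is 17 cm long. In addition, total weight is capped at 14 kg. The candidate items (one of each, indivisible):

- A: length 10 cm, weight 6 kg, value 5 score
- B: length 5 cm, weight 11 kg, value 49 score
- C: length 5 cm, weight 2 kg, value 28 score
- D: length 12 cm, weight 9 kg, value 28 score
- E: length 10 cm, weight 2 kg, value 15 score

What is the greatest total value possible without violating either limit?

77 score

Feasible sets respecting both limits:
- B+C: length 10, weight 13, value 77
- B+E: length 15, weight 13, value 64
- C+D: length 17, weight 11, value 56
- B: length 5, weight 11, value 49
Best: 77 score.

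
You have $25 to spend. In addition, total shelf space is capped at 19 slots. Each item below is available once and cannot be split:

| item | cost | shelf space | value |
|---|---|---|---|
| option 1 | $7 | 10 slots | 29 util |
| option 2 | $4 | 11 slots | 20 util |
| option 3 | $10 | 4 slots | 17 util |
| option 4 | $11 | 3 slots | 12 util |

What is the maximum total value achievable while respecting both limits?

Feasible sets respecting both limits:
- option 2+option 3+option 4: cost 25, shelf space 18, value 49
- option 1+option 3: cost 17, shelf space 14, value 46
- option 1+option 4: cost 18, shelf space 13, value 41
Best: 49 util.

49 util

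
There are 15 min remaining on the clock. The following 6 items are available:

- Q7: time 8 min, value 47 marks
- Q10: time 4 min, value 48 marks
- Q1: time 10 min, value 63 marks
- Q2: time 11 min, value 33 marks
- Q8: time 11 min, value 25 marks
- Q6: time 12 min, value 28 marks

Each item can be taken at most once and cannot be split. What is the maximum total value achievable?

111 marks

Check high-value combinations within 15 min:
- Q10+Q1: time 4+10=14, value 48+63=111
- Q7+Q10: time 8+4=12, value 47+48=95
- Q10+Q2: time 4+11=15, value 48+33=81
- Q10+Q8: time 4+11=15, value 48+25=73
- Q1: time 10, value 63
Best: 111 marks.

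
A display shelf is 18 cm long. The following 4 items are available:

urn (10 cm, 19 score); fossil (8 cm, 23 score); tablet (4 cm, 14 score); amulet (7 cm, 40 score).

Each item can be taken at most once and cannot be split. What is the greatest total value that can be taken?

This is a 0/1 knapsack; check combinations near the capacity.
- fossil+amulet: length 8+7=15, value 23+40=63
- urn+amulet: length 10+7=17, value 19+40=59
- tablet+amulet: length 4+7=11, value 14+40=54
- urn+fossil: length 10+8=18, value 19+23=42
Best: 63 score.

63 score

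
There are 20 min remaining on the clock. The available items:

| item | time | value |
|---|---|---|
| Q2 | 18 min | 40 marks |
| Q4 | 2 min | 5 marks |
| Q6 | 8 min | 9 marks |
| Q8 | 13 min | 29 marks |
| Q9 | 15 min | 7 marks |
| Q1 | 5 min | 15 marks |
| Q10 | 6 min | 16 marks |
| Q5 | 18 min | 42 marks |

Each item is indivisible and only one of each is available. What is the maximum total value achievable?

Check high-value combinations within 20 min:
- Q4+Q8+Q1: time 2+13+5=20, value 5+29+15=49
- Q4+Q5: time 2+18=20, value 5+42=47
- Q8+Q10: time 13+6=19, value 29+16=45
- Q2+Q4: time 18+2=20, value 40+5=45
Best: 49 marks.

49 marks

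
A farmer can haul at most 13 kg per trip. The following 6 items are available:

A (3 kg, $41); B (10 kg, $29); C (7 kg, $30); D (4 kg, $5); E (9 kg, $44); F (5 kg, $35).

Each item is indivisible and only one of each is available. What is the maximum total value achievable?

Check high-value combinations within 13 kg:
- A+E: weight 3+9=12, value 41+44=85
- A+D+F: weight 3+4+5=12, value 41+5+35=81
- A+F: weight 3+5=8, value 41+35=76
- A+C: weight 3+7=10, value 41+30=71
Best: $85.

$85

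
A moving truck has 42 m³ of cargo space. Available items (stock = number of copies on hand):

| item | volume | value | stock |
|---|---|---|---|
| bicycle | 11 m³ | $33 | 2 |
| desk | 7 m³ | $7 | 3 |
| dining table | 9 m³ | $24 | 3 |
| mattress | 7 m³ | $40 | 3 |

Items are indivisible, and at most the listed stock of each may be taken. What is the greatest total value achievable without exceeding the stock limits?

$177

Top feasible selections:
- 1×bicycle + 1×dining table + 3×mattress: volume 41, value 177
- 2×dining table + 3×mattress: volume 39, value 168
- 1×bicycle + 1×desk + 3×mattress: volume 39, value 160
- 1×bicycle + 3×mattress: volume 32, value 153
Best: $177.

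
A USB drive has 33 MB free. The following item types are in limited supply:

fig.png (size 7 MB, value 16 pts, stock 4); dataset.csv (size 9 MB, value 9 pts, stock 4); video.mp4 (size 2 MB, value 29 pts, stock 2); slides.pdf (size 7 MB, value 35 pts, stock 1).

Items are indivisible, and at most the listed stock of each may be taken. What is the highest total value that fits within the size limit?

141 pts

Best selections within size 33 and stock limits:
- 3×fig.png + 2×video.mp4 + 1×slides.pdf: size 32, value 141
- 2×fig.png + 2×video.mp4 + 1×slides.pdf: size 25, value 125
- 4×fig.png + 2×video.mp4: size 32, value 122
- 1×fig.png + 1×dataset.csv + 2×video.mp4 + 1×slides.pdf: size 27, value 118
Best: 141 pts.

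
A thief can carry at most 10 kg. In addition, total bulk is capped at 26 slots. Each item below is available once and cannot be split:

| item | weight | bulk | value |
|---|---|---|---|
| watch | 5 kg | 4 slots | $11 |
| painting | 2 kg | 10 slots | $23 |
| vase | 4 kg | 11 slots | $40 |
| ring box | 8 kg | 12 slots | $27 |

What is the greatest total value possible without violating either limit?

Feasible sets respecting both limits:
- painting+vase: weight 6, bulk 21, value 63
- watch+vase: weight 9, bulk 15, value 51
- painting+ring box: weight 10, bulk 22, value 50
- vase: weight 4, bulk 11, value 40
Best: $63.

$63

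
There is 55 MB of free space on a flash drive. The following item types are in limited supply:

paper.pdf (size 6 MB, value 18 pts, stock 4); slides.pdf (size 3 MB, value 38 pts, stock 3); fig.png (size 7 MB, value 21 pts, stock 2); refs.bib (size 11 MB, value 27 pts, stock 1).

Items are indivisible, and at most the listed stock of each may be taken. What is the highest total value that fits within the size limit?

Best selections within size 55 and stock limits:
- 3×paper.pdf + 3×slides.pdf + 2×fig.png + 1×refs.bib: size 52, value 237
- 4×paper.pdf + 3×slides.pdf + 1×fig.png + 1×refs.bib: size 51, value 234
- 4×paper.pdf + 3×slides.pdf + 2×fig.png: size 47, value 228
Best: 237 pts.

237 pts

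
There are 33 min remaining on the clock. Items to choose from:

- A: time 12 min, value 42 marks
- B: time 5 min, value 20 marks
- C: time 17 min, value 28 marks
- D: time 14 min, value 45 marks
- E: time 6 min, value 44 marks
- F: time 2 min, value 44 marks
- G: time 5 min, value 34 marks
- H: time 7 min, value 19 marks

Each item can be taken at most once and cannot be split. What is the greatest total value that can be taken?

187 marks

This is a 0/1 knapsack; check combinations near the capacity.
- B+D+E+F+G: time 5+14+6+2+5=32, value 20+45+44+44+34=187
- A+B+E+F+G: time 12+5+6+2+5=30, value 42+20+44+44+34=184
- A+E+F+G+H: time 12+6+2+5+7=32, value 42+44+44+34+19=183
Best: 187 marks.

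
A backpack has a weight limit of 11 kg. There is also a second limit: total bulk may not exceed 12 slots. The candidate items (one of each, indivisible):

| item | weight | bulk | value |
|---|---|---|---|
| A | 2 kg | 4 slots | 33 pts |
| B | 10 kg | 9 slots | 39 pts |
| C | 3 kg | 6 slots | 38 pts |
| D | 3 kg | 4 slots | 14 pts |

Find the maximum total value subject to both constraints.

71 pts

Feasible sets respecting both limits:
- A+C: weight 5, bulk 10, value 71
- C+D: weight 6, bulk 10, value 52
- A+D: weight 5, bulk 8, value 47
Best: 71 pts.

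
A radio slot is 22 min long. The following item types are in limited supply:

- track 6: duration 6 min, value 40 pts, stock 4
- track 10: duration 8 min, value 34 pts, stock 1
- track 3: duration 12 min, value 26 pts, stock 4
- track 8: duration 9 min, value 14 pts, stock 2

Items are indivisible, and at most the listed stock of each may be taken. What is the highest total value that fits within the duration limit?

120 pts

Best selections within duration 22 and stock limits:
- 3×track 6: duration 18, value 120
- 2×track 6 + 1×track 10: duration 20, value 114
Best: 120 pts.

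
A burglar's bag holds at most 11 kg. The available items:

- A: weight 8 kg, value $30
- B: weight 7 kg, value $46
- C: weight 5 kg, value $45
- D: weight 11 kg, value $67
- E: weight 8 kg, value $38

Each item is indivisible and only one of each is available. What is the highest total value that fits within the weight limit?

This is a 0/1 knapsack; check combinations near the capacity.
- D: weight 11, value 67
- B: weight 7, value 46
- C: weight 5, value 45
- E: weight 8, value 38
- A: weight 8, value 30
Best: $67.

$67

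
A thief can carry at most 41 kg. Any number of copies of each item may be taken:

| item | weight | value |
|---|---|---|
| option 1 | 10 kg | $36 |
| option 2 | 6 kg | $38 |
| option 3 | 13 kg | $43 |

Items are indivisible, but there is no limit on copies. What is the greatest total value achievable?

$228

Best value-per-unit is option 2 at 38/6, and filling with it alone uses weight 6×6=36. No mix of the others beats 6×38 = 228.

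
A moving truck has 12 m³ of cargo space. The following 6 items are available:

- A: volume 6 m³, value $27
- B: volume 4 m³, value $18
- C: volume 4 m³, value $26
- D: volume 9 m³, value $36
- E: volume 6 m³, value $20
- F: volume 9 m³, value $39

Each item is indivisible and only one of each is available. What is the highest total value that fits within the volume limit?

Check high-value combinations within 12 m³:
- A+C: volume 6+4=10, value 27+26=53
- A+E: volume 6+6=12, value 27+20=47
- C+E: volume 4+6=10, value 26+20=46
- A+B: volume 6+4=10, value 27+18=45
- B+C: volume 4+4=8, value 18+26=44
Best: $53.

$53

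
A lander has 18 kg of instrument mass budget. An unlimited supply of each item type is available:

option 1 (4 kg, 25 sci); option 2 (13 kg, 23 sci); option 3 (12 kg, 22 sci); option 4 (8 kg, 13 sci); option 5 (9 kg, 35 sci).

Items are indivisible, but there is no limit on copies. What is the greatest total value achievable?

Best value-per-unit is option 1 at 25/4, and filling with it alone uses mass 4×4=16. No mix of the others beats 4×25 = 100.

100 sci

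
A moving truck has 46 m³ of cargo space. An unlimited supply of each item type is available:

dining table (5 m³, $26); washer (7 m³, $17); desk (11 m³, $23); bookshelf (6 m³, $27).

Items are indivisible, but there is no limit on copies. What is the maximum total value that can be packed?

$235

Best value-per-unit is dining table at 26/5; filling with it alone gives 9×26 = 234.
Optimal mix: 8×dining table + 1×bookshelf → volume 46, value 235.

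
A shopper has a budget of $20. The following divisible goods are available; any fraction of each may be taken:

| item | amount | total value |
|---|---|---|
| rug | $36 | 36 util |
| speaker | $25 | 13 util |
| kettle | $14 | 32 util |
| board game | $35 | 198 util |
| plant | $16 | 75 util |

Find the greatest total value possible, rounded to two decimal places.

Take in order of value per unit:
- board game (198/35 per unit): 20 of 35 → value 20×198/35 = 113.1429, running total 113.14
Total 113.14.

113.14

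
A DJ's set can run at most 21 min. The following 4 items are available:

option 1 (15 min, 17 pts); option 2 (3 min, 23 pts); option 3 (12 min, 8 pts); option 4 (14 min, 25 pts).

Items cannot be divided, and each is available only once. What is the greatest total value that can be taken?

Check high-value combinations within 21 min:
- option 2+option 4: duration 3+14=17, value 23+25=48
- option 1+option 2: duration 15+3=18, value 17+23=40
- option 2+option 3: duration 3+12=15, value 23+8=31
- option 4: duration 14, value 25
Best: 48 pts.

48 pts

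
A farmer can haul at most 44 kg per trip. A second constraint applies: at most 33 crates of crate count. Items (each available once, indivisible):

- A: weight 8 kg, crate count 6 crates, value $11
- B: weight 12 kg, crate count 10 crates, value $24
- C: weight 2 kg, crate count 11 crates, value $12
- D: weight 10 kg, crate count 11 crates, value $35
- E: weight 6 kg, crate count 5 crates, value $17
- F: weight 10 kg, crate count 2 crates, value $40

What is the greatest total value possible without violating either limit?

$116

Feasible sets respecting both limits:
- B+D+E+F: weight 38, crate count 28, value 116
- A+B+D+F: weight 40, crate count 29, value 110
- C+D+E+F: weight 28, crate count 29, value 104
Best: $116.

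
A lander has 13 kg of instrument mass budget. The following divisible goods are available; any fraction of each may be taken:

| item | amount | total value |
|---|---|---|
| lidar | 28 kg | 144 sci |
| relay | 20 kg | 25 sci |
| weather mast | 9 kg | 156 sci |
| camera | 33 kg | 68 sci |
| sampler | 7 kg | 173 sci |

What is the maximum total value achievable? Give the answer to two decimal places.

Take in order of value per unit:
- sampler (173/7 per unit): all 7 → value 173, running total 173.00
- weather mast (156/9 per unit): 6 of 9 → value 6×156/9 = 104.0000, running total 277.00
Total 277.00.

277.00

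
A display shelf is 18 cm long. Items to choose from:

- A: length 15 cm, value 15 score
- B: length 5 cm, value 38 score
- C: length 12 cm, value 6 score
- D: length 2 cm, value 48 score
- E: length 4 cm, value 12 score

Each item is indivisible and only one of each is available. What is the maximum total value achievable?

98 score

Check high-value combinations within 18 cm:
- B+D+E: length 5+2+4=11, value 38+48+12=98
- B+D: length 5+2=7, value 38+48=86
- C+D+E: length 12+2+4=18, value 6+48+12=66
- A+D: length 15+2=17, value 15+48=63
- D+E: length 2+4=6, value 48+12=60
Best: 98 score.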